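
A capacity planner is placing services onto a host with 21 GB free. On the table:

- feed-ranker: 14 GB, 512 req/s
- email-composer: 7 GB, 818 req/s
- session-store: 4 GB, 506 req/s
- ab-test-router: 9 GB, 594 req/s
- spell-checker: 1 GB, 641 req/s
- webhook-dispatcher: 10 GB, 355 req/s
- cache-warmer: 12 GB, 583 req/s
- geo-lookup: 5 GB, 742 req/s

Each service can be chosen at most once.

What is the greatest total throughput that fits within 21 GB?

2707

Density check — spell-checker 641.00, geo-lookup 148.40, session-store 126.50, email-composer 116.86 are the best per GB.
Email-composer + session-store + spell-checker + geo-lookup uses 17 of the 21 GB and totals 2707.
Runner-up email-composer + session-store + ab-test-router + spell-checker tops out at 2559.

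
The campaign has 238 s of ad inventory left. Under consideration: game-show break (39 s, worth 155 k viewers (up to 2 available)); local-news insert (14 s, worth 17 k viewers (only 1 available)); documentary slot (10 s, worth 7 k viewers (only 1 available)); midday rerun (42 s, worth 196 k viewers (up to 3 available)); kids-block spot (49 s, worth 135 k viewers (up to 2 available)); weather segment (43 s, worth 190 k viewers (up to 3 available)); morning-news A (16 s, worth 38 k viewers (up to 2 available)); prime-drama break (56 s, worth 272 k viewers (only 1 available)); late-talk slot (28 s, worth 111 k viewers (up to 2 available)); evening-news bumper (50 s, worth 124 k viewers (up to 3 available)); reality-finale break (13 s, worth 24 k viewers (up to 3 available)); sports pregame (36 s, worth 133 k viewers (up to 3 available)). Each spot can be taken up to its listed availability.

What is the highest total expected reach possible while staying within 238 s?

1082

Taking the top-ratio spots first gives 3×midday rerun + weather segment + prime-drama break + reality-finale break for 1074 (238 s).
Dropping weather segment and reality-finale break frees 56 s; slotting in 2×late-talk slot (56 s) lifts the total to 1082 at 238 s.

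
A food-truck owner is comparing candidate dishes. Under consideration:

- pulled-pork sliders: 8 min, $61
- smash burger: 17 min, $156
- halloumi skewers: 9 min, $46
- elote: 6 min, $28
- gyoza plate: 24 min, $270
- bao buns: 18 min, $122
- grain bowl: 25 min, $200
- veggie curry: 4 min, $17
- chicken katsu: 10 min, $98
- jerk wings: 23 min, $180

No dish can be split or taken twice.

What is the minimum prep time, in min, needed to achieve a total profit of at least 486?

49

Look for the lowest-prep combination reaching 486.
pulled-pork sliders + smash burger + gyoza plate reaches 487 using 49 min.
Any bundle with less than 49 min falls short of 486.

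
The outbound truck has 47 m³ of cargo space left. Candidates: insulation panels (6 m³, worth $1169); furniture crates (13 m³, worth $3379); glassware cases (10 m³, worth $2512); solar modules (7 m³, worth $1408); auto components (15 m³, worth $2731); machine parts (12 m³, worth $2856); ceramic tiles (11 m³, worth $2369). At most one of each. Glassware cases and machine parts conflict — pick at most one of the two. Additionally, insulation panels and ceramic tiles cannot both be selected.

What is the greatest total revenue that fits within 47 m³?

Taking furniture crates + solar modules + auto components + machine parts: 47 m³ used, 10374 in revenue.
Next best is insulation panels + furniture crates + auto components + machine parts at 10135 (46 m³) — short by 239.

10374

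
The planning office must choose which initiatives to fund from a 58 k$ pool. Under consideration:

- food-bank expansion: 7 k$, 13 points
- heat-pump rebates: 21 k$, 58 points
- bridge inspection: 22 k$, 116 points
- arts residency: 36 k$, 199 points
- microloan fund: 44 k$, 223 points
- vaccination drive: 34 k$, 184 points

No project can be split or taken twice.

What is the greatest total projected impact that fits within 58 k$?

315

Best packing: bridge inspection + arts residency — 58 k$, 315 total.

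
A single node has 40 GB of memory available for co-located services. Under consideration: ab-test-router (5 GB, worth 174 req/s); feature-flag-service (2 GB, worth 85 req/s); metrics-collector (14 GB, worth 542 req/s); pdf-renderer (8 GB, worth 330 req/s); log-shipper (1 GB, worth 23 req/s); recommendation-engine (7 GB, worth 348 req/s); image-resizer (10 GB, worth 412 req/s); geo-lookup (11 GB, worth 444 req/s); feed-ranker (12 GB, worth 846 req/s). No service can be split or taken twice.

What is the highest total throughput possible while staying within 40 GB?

2053

By throughput per GB: feed-ranker 70.50, recommendation-engine 49.71, feature-flag-service 42.50, pdf-renderer 41.25 lead.
Taking the top-ratio services first gives feature-flag-service + pdf-renderer + log-shipper + recommendation-engine + image-resizer + feed-ranker for 2044 (40 GB).
The 11 GB tied up in log-shipper and image-resizer is better spent on geo-lookup — total rises to 2053 (40 GB).
Runner-up recommendation-engine + image-resizer + geo-lookup + feed-ranker tops out at 2050.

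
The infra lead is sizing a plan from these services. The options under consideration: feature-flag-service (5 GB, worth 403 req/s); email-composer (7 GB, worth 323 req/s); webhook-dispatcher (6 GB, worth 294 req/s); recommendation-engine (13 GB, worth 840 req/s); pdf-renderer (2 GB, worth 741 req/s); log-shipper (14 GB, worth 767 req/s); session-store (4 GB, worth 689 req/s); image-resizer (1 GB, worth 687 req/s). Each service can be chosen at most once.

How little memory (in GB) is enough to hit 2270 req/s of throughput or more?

Minimise GB subject to total throughput ≥ 2270.
feature-flag-service + pdf-renderer + session-store + image-resizer: 2520 throughput at 12 GB.
No combination under 12 GB hits 2270.

12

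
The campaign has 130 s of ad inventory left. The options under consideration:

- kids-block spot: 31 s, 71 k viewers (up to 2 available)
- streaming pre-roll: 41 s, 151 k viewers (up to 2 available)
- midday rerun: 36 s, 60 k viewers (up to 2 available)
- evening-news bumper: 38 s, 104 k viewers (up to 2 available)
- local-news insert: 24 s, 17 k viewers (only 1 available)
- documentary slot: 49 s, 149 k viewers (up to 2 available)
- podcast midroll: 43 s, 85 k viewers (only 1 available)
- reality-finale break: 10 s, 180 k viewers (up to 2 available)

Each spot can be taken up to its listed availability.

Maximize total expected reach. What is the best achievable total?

686

Taking the top-ratio spots first gives 2×streaming pre-roll + local-news insert + 2×reality-finale break for 679 (126 s).
The 65 s tied up in streaming pre-roll and local-news insert is better spent on kids-block spot + evening-news bumper — total rises to 686 (130 s).
That's the maximum — no swap from here does better than 686.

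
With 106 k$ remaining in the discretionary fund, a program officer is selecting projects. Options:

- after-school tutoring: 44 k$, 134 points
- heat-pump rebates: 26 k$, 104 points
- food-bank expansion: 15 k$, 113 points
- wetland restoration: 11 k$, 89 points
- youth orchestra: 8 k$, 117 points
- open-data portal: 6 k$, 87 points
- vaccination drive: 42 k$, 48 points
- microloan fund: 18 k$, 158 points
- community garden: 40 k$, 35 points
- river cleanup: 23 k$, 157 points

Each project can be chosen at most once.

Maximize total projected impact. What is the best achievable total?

738

A density-first pass picks food-bank expansion + wetland restoration + youth orchestra + open-data portal + microloan fund + river cleanup — 721 at 81 k$.
Replace open-data portal with heat-pump rebates: the trade gains 17 net, giving 738 at 101 k$.
The closest alternative, heat-pump rebates + food-bank expansion + youth orchestra + open-data portal + microloan fund + river cleanup, reaches only 736.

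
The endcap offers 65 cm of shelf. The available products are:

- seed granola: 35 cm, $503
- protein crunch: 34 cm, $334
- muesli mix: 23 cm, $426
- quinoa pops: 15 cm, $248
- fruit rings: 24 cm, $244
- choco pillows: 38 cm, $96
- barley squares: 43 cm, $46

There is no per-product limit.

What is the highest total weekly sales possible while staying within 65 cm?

1100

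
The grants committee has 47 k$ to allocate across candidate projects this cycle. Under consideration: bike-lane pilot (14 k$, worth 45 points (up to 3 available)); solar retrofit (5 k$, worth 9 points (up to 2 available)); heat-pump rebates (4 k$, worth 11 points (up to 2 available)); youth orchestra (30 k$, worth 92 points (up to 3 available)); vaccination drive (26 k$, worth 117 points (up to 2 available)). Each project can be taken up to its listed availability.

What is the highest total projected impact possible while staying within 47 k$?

Density check — vaccination drive 4.50, bike-lane pilot 3.21, youth orchestra 3.07 are the best per k$.
Best packing: bike-lane pilot + heat-pump rebates + vaccination drive — 44 k$, 173 total.
Every other selection either busts 47 k$ or exceeds an availability limit or fails to beat 173.

173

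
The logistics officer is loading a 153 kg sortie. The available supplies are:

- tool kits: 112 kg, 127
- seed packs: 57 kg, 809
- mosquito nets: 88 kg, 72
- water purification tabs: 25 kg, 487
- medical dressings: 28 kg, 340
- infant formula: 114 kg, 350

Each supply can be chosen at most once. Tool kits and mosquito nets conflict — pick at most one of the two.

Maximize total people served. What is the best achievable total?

Seed packs + water purification tabs + medical dressings uses 110 of the 153 kg and totals 1636.

1636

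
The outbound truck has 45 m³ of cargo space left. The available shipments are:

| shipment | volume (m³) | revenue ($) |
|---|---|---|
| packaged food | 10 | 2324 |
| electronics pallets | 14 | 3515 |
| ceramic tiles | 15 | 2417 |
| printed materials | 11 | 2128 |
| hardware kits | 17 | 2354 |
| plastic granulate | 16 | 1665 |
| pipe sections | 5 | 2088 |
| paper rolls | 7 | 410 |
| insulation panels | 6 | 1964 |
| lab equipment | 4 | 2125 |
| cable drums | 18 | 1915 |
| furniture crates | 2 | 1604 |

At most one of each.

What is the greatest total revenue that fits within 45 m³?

13620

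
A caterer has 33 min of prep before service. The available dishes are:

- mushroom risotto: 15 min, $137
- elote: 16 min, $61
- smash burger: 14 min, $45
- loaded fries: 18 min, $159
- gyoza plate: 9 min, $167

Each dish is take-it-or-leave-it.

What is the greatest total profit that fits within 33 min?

326

Greedy by ratio would take mushroom risotto + gyoza plate: 24 min used, total 304.
The 15 min tied up in mushroom risotto is better spent on loaded fries — total rises to 326 (27 min).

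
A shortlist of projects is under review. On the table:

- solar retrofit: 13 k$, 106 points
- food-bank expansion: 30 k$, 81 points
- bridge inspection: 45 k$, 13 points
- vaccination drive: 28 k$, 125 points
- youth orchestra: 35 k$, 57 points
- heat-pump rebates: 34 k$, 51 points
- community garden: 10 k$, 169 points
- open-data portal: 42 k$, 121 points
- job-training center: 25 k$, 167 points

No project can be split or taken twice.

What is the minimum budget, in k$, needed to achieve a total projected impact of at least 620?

106

Need the lightest bundle worth ≥ 620.
solar retrofit + food-bank expansion + vaccination drive + community garden + job-training center: 648 projected impact at 106 k$.
No combination under 106 k$ hits 620.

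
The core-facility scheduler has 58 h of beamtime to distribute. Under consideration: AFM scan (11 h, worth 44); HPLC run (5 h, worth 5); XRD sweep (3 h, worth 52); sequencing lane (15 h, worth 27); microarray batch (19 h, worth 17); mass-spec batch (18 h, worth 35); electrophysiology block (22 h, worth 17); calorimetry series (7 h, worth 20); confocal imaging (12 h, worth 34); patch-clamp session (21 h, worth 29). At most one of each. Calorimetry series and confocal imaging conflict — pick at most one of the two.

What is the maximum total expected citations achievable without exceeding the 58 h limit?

Best packing: AFM scan + XRD sweep + sequencing lane + mass-spec batch + calorimetry series — 54 h, 178 total.
Next best is AFM scan + XRD sweep + sequencing lane + calorimetry series + patch-clamp session at 172 (57 h) — short by 6.

178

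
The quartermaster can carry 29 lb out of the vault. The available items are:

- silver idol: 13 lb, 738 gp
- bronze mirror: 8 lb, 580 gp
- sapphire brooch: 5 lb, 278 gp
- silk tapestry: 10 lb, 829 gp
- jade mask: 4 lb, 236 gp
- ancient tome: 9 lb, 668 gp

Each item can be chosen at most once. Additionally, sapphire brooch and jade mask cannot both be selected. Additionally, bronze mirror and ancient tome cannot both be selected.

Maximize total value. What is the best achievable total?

Ranking by ratio (value/lb): silk tapestry 82.90, ancient tome 74.22, bronze mirror 72.50, jade mask 59.00.
Best packing: silver idol + sapphire brooch + silk tapestry — 28 lb, 1845 total.
Nothing else feasible within 29 lb beats 1845.

1845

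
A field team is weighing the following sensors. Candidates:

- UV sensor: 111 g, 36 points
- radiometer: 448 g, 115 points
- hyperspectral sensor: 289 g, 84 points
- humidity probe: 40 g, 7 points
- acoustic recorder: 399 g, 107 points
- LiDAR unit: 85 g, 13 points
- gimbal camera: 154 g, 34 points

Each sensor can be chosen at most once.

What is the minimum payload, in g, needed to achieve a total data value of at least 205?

Look for the lowest-payload combination reaching 205.
radiometer + hyperspectral sensor + humidity probe reaches 206 using 777 g.
Any bundle with less than 777 g falls short of 205.

777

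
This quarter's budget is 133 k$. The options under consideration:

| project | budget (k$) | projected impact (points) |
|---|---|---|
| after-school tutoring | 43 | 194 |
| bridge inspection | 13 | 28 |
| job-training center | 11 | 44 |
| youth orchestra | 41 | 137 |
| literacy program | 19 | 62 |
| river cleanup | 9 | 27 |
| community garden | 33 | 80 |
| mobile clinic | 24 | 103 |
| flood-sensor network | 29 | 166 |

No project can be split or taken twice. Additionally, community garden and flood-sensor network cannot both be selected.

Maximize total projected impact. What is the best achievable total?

569

By projected impact per k$: flood-sensor network 5.72, after-school tutoring 4.51, mobile clinic 4.29, job-training center 4.00 lead.
Taking after-school tutoring + job-training center + literacy program + mobile clinic + flood-sensor network: 126 k$ used, 569 in projected impact.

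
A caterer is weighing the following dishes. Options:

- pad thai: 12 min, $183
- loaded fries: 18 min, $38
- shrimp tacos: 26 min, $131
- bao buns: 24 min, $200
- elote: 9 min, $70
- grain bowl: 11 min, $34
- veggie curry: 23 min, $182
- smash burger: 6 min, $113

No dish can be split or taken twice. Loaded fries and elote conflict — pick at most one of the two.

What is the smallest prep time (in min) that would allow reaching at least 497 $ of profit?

Need the lightest bundle worth ≥ 497.
pad thai + elote + veggie curry + smash burger: 548 profit at 50 min.
Any bundle with less than 50 min falls short of 497.

50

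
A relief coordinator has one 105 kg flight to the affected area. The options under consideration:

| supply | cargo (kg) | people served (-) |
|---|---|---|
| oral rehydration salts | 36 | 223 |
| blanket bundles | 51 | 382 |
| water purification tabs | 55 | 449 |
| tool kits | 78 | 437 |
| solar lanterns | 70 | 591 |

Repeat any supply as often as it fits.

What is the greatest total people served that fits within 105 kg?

764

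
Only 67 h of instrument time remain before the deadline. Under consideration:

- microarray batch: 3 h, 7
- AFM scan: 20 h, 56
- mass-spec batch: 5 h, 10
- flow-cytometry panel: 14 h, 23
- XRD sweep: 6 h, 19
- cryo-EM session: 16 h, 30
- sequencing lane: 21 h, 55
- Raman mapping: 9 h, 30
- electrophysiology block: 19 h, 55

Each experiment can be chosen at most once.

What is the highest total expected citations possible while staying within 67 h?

185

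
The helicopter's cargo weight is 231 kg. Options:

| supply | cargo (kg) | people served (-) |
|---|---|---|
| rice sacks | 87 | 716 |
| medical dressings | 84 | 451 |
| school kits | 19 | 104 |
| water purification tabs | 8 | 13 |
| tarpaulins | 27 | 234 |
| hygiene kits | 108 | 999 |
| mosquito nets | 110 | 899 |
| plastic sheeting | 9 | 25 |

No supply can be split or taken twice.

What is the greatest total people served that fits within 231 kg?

Best packing: rice sacks + tarpaulins + hygiene kits + plastic sheeting — 231 kg, 1974 total.
Runner-up rice sacks + water purification tabs + tarpaulins + hygiene kits tops out at 1962.

1974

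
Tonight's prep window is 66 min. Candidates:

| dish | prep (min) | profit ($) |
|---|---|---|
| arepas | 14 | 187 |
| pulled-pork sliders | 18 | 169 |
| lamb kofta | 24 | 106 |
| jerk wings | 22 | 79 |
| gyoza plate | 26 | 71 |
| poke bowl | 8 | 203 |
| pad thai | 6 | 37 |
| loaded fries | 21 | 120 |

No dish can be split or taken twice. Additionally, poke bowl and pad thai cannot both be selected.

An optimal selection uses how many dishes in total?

The maximum profit within 66 min is 679.
For example arepas + pulled-pork sliders + poke bowl + loaded fries achieves it, using 61 min.
Every optimal selection uses 4 dishes.

4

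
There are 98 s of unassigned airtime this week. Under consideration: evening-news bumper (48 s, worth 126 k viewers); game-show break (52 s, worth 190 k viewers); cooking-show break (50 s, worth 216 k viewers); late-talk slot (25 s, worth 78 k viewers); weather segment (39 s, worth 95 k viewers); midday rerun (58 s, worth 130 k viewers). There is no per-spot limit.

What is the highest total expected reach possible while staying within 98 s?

A density-first pass picks cooking-show break + late-talk slot — 294 at 75 s.
Replace late-talk slot with evening-news bumper: the trade gains 48 net, giving 342 at 98 s.
That's the maximum — no swap from here does better than 342.

342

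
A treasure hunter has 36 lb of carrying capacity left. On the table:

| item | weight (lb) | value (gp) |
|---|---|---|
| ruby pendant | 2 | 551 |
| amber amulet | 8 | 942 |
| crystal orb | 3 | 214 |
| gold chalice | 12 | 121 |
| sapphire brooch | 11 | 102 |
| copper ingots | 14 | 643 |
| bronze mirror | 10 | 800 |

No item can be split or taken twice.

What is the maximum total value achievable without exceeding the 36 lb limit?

2936

A density-first pass picks ruby pendant + amber amulet + crystal orb + gold chalice + bronze mirror — 2628 at 35 lb.
Dropping crystal orb and gold chalice frees 15 lb; slotting in copper ingots (14 lb) lifts the total to 2936 at 34 lb.
That's the maximum — no swap from here does better than 2936.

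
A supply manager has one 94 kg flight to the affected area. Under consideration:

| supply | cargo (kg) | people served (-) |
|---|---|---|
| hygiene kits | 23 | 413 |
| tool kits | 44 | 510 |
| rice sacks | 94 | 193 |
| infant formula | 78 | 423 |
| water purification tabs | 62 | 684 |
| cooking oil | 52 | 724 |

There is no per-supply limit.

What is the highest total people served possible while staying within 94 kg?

1652

Best packing: 4×hygiene kits — 92 kg, 1652 total.
Every other selection either busts 94 kg or fails to beat 1652.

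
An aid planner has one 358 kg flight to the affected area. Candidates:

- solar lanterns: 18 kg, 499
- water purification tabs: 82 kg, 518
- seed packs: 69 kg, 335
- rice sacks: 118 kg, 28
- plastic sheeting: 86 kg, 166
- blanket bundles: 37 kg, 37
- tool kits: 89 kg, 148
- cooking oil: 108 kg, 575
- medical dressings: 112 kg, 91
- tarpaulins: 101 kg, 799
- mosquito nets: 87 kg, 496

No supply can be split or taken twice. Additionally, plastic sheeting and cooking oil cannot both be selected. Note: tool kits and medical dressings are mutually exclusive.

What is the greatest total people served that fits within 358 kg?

2647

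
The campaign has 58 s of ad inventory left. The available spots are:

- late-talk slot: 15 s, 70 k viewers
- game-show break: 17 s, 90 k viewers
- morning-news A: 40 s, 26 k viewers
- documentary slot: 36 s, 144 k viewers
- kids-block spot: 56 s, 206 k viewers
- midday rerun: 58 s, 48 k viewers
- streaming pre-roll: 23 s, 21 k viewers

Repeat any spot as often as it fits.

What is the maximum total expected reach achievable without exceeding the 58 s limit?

270

Ranking by ratio (expected reach/s): game-show break 5.29, late-talk slot 4.67, documentary slot 4.00.
Best packing: 3×game-show break — 51 s, 270 total.
Nothing else within 58 s beats 270.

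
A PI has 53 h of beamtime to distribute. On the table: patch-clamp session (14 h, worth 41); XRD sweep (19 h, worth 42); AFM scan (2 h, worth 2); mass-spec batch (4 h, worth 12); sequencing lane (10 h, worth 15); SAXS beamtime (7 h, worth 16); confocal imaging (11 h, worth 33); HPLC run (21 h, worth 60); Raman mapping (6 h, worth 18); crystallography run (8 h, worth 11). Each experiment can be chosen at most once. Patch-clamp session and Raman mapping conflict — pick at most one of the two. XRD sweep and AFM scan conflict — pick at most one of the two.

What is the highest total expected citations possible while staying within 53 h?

150

Taking patch-clamp session + SAXS beamtime + confocal imaging + HPLC run: 53 h used, 150 in expected citations.
Next best is patch-clamp session + AFM scan + mass-spec batch + confocal imaging + HPLC run at 148 (52 h) — short by 2.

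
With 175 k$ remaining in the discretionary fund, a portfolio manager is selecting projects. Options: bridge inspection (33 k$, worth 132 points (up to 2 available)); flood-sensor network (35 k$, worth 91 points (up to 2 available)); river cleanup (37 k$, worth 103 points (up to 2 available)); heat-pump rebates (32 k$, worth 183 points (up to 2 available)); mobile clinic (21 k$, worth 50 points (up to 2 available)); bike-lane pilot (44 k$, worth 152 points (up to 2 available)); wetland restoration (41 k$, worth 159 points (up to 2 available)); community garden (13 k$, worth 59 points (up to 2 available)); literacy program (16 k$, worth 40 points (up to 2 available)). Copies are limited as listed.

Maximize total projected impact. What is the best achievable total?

802

Filling by ratio: 2×bridge inspection + 2×heat-pump rebates + 2×community garden + literacy program for 788, with 3 k$ left unused.
Replace 2×bridge inspection and literacy program with 2×wetland restoration: the trade gains 14 net, giving 802 at 172 k$.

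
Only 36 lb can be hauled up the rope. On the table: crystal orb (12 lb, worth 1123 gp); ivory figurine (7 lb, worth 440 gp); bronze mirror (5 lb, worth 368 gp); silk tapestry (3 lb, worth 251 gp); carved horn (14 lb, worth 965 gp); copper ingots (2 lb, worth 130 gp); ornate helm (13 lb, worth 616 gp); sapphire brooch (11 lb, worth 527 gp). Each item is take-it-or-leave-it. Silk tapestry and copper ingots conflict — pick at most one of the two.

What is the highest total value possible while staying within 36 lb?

Taking crystal orb + ivory figurine + silk tapestry + carved horn: 36 lb used, 2779 in value.
Every other selection either busts 36 lb or breaks a pairing rule or fails to beat 2779.

2779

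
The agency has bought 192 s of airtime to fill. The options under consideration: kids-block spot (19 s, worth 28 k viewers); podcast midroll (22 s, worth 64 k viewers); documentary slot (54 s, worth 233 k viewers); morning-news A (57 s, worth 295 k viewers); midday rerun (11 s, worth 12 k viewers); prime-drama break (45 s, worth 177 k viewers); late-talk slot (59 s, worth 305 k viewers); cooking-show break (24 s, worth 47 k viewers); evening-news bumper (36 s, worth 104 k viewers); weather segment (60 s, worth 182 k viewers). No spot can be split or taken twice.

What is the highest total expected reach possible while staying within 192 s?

The ratio ordering already packs tightly: podcast midroll + documentary slot + morning-news A + late-talk slot, 192 s, 897.
The closest alternative, kids-block spot + documentary slot + morning-news A + late-talk slot, reaches only 861.

897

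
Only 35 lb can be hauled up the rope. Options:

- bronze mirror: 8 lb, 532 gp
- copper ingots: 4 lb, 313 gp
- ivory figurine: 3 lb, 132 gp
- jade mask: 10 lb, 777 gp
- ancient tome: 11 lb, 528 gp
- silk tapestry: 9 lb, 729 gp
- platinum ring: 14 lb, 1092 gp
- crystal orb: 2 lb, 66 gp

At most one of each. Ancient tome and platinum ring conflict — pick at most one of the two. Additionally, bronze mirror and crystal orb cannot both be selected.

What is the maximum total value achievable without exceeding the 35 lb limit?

2666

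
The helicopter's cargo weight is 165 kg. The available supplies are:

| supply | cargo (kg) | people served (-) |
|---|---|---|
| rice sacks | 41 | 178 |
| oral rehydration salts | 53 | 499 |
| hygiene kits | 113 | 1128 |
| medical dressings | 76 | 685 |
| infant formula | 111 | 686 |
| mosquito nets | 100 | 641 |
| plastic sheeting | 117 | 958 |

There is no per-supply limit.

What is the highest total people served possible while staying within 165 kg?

A density-first pass picks rice sacks + hygiene kits — 1306 at 154 kg.
The 154 kg tied up in rice sacks and hygiene kits is better spent on 3×oral rehydration salts — total rises to 1497 (159 kg).
Every other selection either busts 165 kg or fails to beat 1497.

1497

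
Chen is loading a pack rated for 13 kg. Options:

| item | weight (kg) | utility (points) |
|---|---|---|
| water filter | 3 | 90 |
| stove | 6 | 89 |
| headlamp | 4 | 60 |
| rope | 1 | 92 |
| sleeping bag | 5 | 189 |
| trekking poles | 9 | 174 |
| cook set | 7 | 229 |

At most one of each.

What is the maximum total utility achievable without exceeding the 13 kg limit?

Rope + sleeping bag + cook set uses 13 of the 13 kg and totals 510.
Every other selection either busts 13 kg or fails to beat 510.

510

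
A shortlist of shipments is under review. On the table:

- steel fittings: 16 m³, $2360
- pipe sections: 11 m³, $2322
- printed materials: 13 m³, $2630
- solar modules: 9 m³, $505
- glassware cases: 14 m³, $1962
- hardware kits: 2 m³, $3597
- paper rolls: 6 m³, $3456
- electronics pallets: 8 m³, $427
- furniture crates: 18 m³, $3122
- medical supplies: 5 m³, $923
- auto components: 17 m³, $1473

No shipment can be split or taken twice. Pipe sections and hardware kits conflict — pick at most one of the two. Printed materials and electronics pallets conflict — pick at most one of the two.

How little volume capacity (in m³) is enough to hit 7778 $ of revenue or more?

Need the lightest bundle worth ≥ 7778.
Taking hardware kits + paper rolls + medical supplies gives 7976 (≥ 7778) for 13 m³.
Below 13 m³ the best achievable stays under 7778.

13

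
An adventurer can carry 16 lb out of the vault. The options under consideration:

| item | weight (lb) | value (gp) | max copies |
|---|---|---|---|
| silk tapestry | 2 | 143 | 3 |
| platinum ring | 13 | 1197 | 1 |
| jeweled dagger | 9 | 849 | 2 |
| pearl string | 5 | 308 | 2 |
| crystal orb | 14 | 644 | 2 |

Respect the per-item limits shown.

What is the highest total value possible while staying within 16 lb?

Ranking by ratio (value/lb): jeweled dagger 94.33, platinum ring 92.08, silk tapestry 71.50, pearl string 61.60.
Filling by ratio: 3×silk tapestry + jeweled dagger for 1278, with 1 lb left unused.
Dropping 2×silk tapestry and jeweled dagger frees 13 lb; slotting in platinum ring (13 lb) lifts the total to 1340 at 15 lb.
That's the maximum — no swap from here does better than 1340.

1340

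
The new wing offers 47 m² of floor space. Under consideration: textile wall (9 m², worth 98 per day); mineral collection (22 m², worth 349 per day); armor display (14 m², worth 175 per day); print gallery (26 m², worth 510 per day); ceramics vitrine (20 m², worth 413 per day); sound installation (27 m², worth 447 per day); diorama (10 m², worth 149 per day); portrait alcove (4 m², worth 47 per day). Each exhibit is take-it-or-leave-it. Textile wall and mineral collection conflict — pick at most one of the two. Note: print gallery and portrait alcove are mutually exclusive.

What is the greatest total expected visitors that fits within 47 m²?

923

Taking print gallery + ceramics vitrine: 46 m² used, 923 in expected visitors.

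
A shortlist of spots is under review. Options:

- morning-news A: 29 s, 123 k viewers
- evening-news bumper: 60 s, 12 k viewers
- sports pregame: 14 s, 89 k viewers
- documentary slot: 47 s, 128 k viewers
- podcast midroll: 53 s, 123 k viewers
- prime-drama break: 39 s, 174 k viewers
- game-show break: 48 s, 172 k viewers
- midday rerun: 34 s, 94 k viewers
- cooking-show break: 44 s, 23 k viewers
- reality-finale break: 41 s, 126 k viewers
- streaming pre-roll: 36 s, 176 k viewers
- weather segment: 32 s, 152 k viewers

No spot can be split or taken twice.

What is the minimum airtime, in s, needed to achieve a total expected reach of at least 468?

104

Minimise s subject to total expected reach ≥ 468.
morning-news A + prime-drama break + streaming pre-roll reaches 473 using 104 s.
Below 104 s the best achievable stays under 468.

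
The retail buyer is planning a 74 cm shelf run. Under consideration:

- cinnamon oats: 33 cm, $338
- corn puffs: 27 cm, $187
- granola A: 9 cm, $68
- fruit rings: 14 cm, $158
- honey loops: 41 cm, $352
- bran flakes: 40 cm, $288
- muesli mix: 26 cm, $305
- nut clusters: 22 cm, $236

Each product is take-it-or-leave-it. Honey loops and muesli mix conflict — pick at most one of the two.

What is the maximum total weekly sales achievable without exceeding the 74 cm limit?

Greedy by ratio would take granola A + fruit rings + muesli mix + nut clusters: 71 cm used, total 767.
The 31 cm tied up in granola A and nut clusters is better spent on cinnamon oats — total rises to 801 (73 cm).

801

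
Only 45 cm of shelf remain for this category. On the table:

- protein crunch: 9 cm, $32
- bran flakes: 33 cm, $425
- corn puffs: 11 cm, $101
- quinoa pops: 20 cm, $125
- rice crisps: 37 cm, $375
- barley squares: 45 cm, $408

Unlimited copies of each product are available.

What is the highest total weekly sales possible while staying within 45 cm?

526

By weekly sales per cm: bran flakes 12.88, rice crisps 10.14, corn puffs 9.18 lead.
Taking bran flakes + corn puffs: 44 cm used, 526 in weekly sales.
That's the maximum — no swap from here does better than 526.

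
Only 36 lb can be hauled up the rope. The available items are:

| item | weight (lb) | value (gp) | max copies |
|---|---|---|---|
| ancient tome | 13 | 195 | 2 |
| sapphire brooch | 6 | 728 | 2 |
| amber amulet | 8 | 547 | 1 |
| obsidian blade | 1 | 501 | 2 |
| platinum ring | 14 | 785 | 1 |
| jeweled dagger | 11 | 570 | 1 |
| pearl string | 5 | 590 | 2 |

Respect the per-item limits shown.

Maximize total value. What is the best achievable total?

4208

Filling by ratio: 2×sapphire brooch + amber amulet + 2×obsidian blade + 2×pearl string for 4185, with 4 lb left unused.
The 8 lb tied up in amber amulet is better spent on jeweled dagger — total rises to 4208 (35 lb).
That's the maximum — no swap from here does better than 4208.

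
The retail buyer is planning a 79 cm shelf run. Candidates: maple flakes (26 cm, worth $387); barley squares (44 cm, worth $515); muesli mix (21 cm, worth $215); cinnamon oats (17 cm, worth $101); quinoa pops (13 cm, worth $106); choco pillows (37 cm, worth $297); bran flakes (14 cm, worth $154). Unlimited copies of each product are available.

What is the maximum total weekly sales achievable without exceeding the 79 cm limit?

Taking 3×maple flakes: 78 cm used, 1161 in weekly sales.
The spare 1 cm is too small for any remaining product, and no exchange beats 1161.

1161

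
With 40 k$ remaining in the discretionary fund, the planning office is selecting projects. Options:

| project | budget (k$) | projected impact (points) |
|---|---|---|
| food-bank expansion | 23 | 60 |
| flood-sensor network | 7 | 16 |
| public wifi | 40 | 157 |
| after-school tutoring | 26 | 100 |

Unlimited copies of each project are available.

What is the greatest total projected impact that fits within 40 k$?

Ranking by ratio (projected impact/k$): public wifi 3.92, after-school tutoring 3.85, food-bank expansion 2.61.
Public wifi uses 40 of the 40 k$ and totals 157.

157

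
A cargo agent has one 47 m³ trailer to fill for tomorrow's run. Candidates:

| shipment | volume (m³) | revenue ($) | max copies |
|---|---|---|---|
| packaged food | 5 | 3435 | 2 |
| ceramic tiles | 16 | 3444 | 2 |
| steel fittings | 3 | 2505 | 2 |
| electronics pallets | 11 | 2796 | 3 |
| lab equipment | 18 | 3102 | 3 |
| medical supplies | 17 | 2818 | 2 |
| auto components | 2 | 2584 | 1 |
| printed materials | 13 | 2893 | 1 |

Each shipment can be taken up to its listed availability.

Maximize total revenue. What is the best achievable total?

20801

Greedy by ratio would take 2×packaged food + 2×steel fittings + 2×electronics pallets + auto components: 40 m³ used, total 20056.
The 22 m³ tied up in 2×electronics pallets is better spent on ceramic tiles + printed materials — total rises to 20801 (47 m³).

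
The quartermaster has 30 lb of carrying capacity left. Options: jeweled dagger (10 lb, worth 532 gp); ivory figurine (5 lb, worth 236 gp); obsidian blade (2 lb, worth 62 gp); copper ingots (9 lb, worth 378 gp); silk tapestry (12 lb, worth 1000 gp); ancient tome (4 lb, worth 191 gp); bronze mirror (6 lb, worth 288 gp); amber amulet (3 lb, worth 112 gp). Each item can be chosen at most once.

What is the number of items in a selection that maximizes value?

4

The maximum value within 30 lb is 1882.
jeweled dagger + obsidian blade + silk tapestry + bronze mirror hits 1882 at 30 lb.
Every optimal selection uses 4 items.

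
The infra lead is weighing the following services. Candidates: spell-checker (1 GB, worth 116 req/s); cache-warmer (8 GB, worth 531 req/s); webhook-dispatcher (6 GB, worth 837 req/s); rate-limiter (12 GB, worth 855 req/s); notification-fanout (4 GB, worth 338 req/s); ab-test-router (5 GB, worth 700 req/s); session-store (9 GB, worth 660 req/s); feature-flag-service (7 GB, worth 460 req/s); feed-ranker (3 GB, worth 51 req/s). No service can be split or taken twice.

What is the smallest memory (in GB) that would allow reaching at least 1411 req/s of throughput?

11

Need the lightest bundle worth ≥ 1411.
Taking webhook-dispatcher + ab-test-router gives 1537 (≥ 1411) for 11 GB.
No combination under 11 GB hits 1411.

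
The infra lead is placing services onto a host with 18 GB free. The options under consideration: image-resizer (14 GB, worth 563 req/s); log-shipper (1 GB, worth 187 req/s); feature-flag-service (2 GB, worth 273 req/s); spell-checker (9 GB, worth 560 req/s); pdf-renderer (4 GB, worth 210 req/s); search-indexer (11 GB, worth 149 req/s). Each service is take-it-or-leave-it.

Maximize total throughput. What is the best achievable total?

1230

By throughput per GB: log-shipper 187.00, feature-flag-service 136.50, spell-checker 62.22 lead.
Log-shipper + feature-flag-service + spell-checker + pdf-renderer uses 16 of the 18 GB and totals 1230.
Nothing else within 18 GB beats 1230.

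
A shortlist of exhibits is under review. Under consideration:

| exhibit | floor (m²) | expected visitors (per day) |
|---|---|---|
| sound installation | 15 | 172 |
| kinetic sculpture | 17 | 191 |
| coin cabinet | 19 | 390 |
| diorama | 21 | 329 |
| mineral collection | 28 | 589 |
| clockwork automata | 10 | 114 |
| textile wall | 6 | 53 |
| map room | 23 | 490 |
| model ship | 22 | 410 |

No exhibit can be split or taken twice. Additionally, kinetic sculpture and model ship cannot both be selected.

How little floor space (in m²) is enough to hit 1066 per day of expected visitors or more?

Need the lightest bundle worth ≥ 1066.
mineral collection + map room reaches 1079 using 51 m².
No combination under 51 m² hits 1066.

51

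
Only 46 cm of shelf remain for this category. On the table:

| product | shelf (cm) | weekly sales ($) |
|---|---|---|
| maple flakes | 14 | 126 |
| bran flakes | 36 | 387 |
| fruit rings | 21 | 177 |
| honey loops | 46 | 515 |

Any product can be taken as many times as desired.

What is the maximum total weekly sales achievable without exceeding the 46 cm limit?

515

Density check — honey loops 11.20, bran flakes 10.75, maple flakes 9.00, fruit rings 8.43 are the best per cm.
The ratio ordering already packs tightly: honey loops, 46 cm, 515.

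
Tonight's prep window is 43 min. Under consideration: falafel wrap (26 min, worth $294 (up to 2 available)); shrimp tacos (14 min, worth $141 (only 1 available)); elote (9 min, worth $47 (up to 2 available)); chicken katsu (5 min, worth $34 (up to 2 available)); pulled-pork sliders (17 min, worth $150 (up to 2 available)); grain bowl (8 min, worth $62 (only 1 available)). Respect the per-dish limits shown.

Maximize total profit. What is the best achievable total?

444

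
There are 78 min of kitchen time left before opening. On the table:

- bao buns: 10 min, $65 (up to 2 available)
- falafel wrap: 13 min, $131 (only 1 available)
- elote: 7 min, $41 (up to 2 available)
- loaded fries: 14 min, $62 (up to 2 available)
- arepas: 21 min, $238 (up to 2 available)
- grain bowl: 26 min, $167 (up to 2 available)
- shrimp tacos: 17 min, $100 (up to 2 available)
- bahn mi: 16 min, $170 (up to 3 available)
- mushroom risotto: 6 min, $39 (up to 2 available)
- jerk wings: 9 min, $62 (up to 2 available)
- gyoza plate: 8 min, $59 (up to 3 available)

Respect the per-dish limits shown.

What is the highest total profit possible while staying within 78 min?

818

The ratio heuristic lands on 2×arepas + 2×bahn mi (816) but leaves 4 min idle.
Dropping bahn mi frees 16 min; slotting in falafel wrap + elote (20 min) lifts the total to 818 at 78 min.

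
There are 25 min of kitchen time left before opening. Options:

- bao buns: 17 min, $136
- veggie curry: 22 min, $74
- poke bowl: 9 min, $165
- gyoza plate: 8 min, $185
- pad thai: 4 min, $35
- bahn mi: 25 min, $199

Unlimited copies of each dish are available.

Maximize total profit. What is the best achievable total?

555

By profit per min: gyoza plate 23.12, poke bowl 18.33, pad thai 8.75 lead.
Best packing: 3×gyoza plate — 24 min, 555 total.
That's the maximum — no swap from here does better than 555.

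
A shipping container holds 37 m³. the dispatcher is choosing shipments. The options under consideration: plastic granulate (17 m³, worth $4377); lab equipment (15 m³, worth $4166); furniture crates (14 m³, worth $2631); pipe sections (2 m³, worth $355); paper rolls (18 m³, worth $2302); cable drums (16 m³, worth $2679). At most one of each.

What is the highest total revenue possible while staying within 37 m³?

Taking plastic granulate + lab equipment + pipe sections: 34 m³ used, 8898 in revenue.
Runner-up plastic granulate + lab equipment tops out at 8543.

8898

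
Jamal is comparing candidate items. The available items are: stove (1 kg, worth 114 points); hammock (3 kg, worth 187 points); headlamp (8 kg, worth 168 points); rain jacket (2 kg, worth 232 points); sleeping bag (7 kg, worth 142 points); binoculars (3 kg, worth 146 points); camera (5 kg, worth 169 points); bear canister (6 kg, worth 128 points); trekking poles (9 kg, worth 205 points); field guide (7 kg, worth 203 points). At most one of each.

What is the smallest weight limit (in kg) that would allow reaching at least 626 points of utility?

Minimise kg subject to total utility ≥ 626.
stove + hammock + rain jacket + binoculars reaches 679 using 9 kg.
Any bundle with less than 9 kg falls short of 626.

9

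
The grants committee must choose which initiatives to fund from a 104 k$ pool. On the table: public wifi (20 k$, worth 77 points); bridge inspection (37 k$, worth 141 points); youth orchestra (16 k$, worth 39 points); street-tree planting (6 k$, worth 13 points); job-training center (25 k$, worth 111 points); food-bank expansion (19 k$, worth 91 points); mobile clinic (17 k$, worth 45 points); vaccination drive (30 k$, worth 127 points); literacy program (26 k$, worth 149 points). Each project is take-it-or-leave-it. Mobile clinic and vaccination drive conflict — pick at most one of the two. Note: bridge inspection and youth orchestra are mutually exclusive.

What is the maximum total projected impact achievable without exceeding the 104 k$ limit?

478

Density check — literacy program 5.73, food-bank expansion 4.79, job-training center 4.44 are the best per k$.
The ratio ordering already packs tightly: job-training center + food-bank expansion + vaccination drive + literacy program, 100 k$, 478.
The closest alternative, public wifi + job-training center + vaccination drive + literacy program, reaches only 464.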